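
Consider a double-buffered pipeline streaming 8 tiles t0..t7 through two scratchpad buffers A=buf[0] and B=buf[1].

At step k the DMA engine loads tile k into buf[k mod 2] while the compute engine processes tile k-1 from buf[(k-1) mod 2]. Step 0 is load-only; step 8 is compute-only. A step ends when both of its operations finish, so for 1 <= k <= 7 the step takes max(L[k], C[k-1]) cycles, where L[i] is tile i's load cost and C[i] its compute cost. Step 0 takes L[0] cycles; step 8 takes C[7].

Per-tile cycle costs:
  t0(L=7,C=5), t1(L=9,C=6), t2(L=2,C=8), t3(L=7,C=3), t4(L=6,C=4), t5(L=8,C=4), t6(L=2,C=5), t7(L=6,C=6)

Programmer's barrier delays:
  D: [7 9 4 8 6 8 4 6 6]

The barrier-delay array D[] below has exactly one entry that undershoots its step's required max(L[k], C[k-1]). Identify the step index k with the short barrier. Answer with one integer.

step 0: need L[0]=7 = 7; D[0]=7 ok
step 1: need max(L[1]=9,C[0]=5) = 9; D[1]=9 ok
step 2: need max(L[2]=2,C[1]=6) = 6; D[2]=4 SHORT
step 3: need max(L[3]=7,C[2]=8) = 8; D[3]=8 ok
step 4: need max(L[4]=6,C[3]=3) = 6; D[4]=6 ok
step 5: need max(L[5]=8,C[4]=4) = 8; D[5]=8 ok
step 6: need max(L[6]=2,C[5]=4) = 4; D[6]=4 ok
step 7: need max(L[7]=6,C[6]=5) = 6; D[7]=6 ok
step 8: need C[7]=6 = 6; D[8]=6 ok

hazard at step 2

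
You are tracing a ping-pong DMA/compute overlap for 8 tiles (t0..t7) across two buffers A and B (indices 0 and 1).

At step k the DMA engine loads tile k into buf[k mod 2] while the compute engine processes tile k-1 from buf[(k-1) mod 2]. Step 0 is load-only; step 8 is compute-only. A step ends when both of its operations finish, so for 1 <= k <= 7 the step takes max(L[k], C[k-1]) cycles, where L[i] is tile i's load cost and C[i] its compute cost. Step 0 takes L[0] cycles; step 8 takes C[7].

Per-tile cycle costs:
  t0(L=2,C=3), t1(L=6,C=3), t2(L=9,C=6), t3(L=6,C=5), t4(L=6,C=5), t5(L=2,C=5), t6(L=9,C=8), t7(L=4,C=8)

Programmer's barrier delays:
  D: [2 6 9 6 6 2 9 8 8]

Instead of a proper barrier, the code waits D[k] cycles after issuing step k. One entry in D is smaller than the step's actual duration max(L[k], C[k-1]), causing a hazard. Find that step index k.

step 0: need L[0]=2 = 2; D[0]=2 ok
step 1: need max(L[1]=6,C[0]=3) = 6; D[1]=6 ok
step 2: need max(L[2]=9,C[1]=3) = 9; D[2]=9 ok
step 3: need max(L[3]=6,C[2]=6) = 6; D[3]=6 ok
step 4: need max(L[4]=6,C[3]=5) = 6; D[4]=6 ok
step 5: need max(L[5]=2,C[4]=5) = 5; D[5]=2 SHORT
step 6: need max(L[6]=9,C[5]=5) = 9; D[6]=9 ok
step 7: need max(L[7]=4,C[6]=8) = 8; D[7]=8 ok
step 8: need C[7]=8 = 8; D[8]=8 ok

hazard at step 5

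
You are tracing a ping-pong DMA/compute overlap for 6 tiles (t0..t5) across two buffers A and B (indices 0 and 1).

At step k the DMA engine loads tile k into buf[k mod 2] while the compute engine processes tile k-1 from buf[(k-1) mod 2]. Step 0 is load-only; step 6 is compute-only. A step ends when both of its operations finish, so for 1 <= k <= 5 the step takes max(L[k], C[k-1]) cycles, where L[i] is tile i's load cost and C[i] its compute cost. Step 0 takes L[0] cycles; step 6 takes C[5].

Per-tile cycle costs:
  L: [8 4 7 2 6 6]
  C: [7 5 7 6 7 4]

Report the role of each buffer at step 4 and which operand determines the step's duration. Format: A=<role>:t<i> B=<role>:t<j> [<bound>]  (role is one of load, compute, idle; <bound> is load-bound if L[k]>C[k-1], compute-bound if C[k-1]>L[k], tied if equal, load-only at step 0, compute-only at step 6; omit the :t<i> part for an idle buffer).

step 4: A=load:t4 B=compute:t3 [tied]

  0. 8=8c; end=8; A:t0 B:-
  1. max(4,7)=7c; end=15; A:t0 B:t1
  2. max(7,5)=7c; end=22; A:t2 B:t1
  3. max(2,7)=7c; end=29; A:t2 B:t3
  4. max(6,6)=6c; end=35; A:t4 B:t3
  5. max(6,7)=7c; end=42; A:t4 B:t5
  6. 4=4c; end=46; A:t4 B:t5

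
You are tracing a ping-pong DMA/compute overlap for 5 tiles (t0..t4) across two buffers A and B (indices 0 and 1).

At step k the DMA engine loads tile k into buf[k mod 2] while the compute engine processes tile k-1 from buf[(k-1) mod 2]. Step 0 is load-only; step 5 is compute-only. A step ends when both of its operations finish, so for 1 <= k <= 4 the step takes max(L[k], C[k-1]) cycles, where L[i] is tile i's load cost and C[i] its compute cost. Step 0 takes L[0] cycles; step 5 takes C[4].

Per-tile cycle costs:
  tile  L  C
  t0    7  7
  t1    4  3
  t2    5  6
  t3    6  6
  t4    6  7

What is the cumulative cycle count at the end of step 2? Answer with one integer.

end_cycle[2] = 19

[0] DMA t0→A (7c) ∥ CU idle ⇒ 7c, clock 7
[1] DMA t1→B (4c) ∥ CU A:t0 (7c) ⇒ 7c, clock 14
[2] DMA t2→A (5c) ∥ CU B:t1 (3c) ⇒ 5c, clock 19
[3] DMA t3→B (6c) ∥ CU A:t2 (6c) ⇒ 6c, clock 25
[4] DMA t4→A (6c) ∥ CU B:t3 (6c) ⇒ 6c, clock 31
[5] DMA idle ∥ CU A:t4 (7c) ⇒ 7c, clock 38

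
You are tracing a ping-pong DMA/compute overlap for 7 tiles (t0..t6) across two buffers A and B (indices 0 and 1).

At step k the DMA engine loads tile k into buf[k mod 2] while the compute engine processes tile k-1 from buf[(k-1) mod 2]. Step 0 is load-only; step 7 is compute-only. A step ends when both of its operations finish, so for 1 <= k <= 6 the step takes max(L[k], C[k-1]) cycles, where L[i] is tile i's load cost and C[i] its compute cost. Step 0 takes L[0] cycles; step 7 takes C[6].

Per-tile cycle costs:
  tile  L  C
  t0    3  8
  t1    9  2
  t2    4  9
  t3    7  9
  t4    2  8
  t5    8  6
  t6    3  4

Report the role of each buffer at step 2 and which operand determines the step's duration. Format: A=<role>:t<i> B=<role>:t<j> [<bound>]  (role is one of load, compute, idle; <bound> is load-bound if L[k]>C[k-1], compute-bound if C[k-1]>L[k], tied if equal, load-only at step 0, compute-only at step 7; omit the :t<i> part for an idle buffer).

k=0 load=t0/3c comp=- wait=3 total=3
k=1 load=t1/9c comp=t0/8c wait=9 total=12
k=2 load=t2/4c comp=t1/2c wait=4 total=16
k=3 load=t3/7c comp=t2/9c wait=9 total=25
k=4 load=t4/2c comp=t3/9c wait=9 total=34
k=5 load=t5/8c comp=t4/8c wait=8 total=42
k=6 load=t6/3c comp=t5/6c wait=6 total=48
k=7 load=- comp=t6/4c wait=4 total=52

step 2: A=load:t2 B=compute:t1 [load-bound]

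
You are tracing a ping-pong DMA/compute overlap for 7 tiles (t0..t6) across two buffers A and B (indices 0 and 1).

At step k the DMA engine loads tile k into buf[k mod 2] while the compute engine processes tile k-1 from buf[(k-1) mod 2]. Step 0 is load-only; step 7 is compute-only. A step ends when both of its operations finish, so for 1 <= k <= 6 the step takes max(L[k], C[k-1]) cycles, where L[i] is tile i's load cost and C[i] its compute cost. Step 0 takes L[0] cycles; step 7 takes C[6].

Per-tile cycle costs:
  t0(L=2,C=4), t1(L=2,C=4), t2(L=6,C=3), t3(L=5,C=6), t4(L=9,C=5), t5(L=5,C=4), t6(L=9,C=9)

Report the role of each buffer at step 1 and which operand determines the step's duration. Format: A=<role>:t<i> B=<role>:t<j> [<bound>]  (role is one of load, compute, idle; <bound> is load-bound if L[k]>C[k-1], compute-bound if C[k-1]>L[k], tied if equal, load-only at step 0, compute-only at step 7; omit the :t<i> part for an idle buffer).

k=0 load=t0/2c comp=- wait=2 total=2
k=1 load=t1/2c comp=t0/4c wait=4 total=6
k=2 load=t2/6c comp=t1/4c wait=6 total=12
k=3 load=t3/5c comp=t2/3c wait=5 total=17
k=4 load=t4/9c comp=t3/6c wait=9 total=26
k=5 load=t5/5c comp=t4/5c wait=5 total=31
k=6 load=t6/9c comp=t5/4c wait=9 total=40
k=7 load=- comp=t6/9c wait=9 total=49

step 1: A=compute:t0 B=load:t1 [compute-bound]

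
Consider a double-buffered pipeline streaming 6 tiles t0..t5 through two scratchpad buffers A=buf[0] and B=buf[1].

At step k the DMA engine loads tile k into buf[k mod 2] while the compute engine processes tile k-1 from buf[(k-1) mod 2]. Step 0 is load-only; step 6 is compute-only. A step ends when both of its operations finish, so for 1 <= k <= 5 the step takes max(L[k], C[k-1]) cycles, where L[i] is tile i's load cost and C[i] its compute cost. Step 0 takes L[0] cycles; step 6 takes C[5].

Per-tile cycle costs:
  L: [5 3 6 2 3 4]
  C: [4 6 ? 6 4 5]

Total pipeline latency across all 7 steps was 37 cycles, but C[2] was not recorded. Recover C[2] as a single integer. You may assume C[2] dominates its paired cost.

C[2] = 7

step 0: dur = L[0]=5 = 5
step 1: dur = max(L[1]=3, C[0]=4) = 4
step 2: dur = max(L[2]=6, C[1]=6) = 6
step 3: dur = max(L[3]=2, C[2]=?) = C[2]  (unknown; binding)
step 4: dur = max(L[4]=3, C[3]=6) = 6
step 5: dur = max(L[5]=4, C[4]=4) = 4
step 6: dur = C[5]=5 = 5
sum of known step durations = 30
dur[3] = total - known = 37 - 30 = 7
C[2] is the binding max in step 3, so C[2] = dur[3] = 7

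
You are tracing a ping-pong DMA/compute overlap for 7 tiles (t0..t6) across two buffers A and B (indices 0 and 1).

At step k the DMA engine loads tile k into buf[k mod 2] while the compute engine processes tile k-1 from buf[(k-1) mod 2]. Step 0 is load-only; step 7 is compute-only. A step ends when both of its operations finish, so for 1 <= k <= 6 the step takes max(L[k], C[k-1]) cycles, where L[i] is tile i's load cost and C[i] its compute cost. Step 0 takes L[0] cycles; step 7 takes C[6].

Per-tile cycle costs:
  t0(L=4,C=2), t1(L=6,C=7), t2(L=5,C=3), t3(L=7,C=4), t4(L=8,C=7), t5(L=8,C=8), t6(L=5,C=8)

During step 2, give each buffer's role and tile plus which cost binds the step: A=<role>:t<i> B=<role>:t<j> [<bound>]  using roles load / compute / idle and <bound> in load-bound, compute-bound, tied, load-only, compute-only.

  0. 4=4c; end=4; A:t0 B:-
  1. max(6,2)=6c; end=10; A:t0 B:t1
  2. max(5,7)=7c; end=17; A:t2 B:t1
  3. max(7,3)=7c; end=24; A:t2 B:t3
  4. max(8,4)=8c; end=32; A:t4 B:t3
  5. max(8,7)=8c; end=40; A:t4 B:t5
  6. max(5,8)=8c; end=48; A:t6 B:t5
  7. 8=8c; end=56; A:t6 B:t5

step 2: A=load:t2 B=compute:t1 [compute-bound]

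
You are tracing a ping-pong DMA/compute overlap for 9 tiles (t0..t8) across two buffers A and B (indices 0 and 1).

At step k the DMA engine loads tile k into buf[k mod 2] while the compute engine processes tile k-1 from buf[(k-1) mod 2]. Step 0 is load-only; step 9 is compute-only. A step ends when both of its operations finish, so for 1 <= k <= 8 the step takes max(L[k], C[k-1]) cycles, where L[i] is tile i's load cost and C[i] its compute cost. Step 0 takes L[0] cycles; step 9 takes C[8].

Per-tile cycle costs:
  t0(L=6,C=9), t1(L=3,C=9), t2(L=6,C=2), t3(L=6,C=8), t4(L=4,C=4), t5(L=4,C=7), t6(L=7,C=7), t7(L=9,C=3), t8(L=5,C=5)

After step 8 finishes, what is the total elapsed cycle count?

[0] DMA t0→A (6c) ∥ CU idle ⇒ 6c, clock 6
[1] DMA t1→B (3c) ∥ CU A:t0 (9c) ⇒ 9c, clock 15
[2] DMA t2→A (6c) ∥ CU B:t1 (9c) ⇒ 9c, clock 24
[3] DMA t3→B (6c) ∥ CU A:t2 (2c) ⇒ 6c, clock 30
[4] DMA t4→A (4c) ∥ CU B:t3 (8c) ⇒ 8c, clock 38
[5] DMA t5→B (4c) ∥ CU A:t4 (4c) ⇒ 4c, clock 42
[6] DMA t6→A (7c) ∥ CU B:t5 (7c) ⇒ 7c, clock 49
[7] DMA t7→B (9c) ∥ CU A:t6 (7c) ⇒ 9c, clock 58
[8] DMA t8→A (5c) ∥ CU B:t7 (3c) ⇒ 5c, clock 63
[9] DMA idle ∥ CU A:t8 (5c) ⇒ 5c, clock 68

end_cycle[8] = 63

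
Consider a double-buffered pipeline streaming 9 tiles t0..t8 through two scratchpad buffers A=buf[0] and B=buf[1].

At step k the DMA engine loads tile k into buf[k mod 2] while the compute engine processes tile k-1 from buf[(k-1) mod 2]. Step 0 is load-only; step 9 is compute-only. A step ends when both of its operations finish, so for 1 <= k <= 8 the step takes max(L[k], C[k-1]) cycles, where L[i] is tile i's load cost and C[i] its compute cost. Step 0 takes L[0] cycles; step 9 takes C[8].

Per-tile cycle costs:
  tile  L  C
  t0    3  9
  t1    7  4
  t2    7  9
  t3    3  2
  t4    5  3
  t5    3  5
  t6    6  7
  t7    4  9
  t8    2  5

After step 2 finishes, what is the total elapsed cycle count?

k=0 load=t0/3c comp=- wait=3 total=3
k=1 load=t1/7c comp=t0/9c wait=9 total=12
k=2 load=t2/7c comp=t1/4c wait=7 total=19
k=3 load=t3/3c comp=t2/9c wait=9 total=28
k=4 load=t4/5c comp=t3/2c wait=5 total=33
k=5 load=t5/3c comp=t4/3c wait=3 total=36
k=6 load=t6/6c comp=t5/5c wait=6 total=42
k=7 load=t7/4c comp=t6/7c wait=7 total=49
k=8 load=t8/2c comp=t7/9c wait=9 total=58
k=9 load=- comp=t8/5c wait=5 total=63

end_cycle[2] = 19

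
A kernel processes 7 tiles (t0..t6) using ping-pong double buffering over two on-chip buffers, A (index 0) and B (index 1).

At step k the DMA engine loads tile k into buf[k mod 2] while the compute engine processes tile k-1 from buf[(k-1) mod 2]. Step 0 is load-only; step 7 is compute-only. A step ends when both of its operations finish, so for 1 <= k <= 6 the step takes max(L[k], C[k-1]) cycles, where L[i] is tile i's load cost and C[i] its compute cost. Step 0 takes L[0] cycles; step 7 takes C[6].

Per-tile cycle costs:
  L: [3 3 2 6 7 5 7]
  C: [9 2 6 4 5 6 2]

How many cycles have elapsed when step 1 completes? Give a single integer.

end_cycle[1] = 12

k=0 load=t0/3c comp=- wait=3 total=3
k=1 load=t1/3c comp=t0/9c wait=9 total=12
k=2 load=t2/2c comp=t1/2c wait=2 total=14
k=3 load=t3/6c comp=t2/6c wait=6 total=20
k=4 load=t4/7c comp=t3/4c wait=7 total=27
k=5 load=t5/5c comp=t4/5c wait=5 total=32
k=6 load=t6/7c comp=t5/6c wait=7 total=39
k=7 load=- comp=t6/2c wait=2 total=41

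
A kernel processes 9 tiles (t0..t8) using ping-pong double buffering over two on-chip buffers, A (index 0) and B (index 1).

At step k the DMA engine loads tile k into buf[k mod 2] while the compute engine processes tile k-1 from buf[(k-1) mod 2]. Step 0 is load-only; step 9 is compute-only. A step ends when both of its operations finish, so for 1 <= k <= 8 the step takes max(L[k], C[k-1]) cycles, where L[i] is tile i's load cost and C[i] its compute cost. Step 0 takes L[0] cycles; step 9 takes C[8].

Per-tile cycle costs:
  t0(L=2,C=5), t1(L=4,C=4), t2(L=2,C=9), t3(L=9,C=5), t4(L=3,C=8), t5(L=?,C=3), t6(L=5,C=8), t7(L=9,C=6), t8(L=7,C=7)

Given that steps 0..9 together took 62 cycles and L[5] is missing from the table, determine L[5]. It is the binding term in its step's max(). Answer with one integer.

step 0 | dur = L[0]=2 = 2
step 1 | dur = max(L[1]=4, C[0]=5) = 5
step 2 | dur = max(L[2]=2, C[1]=4) = 4
step 3 | dur = max(L[3]=9, C[2]=9) = 9
step 4 | dur = max(L[4]=3, C[3]=5) = 5
step 5 | dur = max(L[5]=?, C[4]=8) = L[5]  (unknown; binding)
step 6 | dur = max(L[6]=5, C[5]=3) = 5
step 7 | dur = max(L[7]=9, C[6]=8) = 9
step 8 | dur = max(L[8]=7, C[7]=6) = 7
step 9 | dur = C[8]=7 = 7
sum of known step durations = 53
dur[5] = total - known = 62 - 53 = 9
L[5] is the binding max in step 5, so L[5] = dur[5] = 9

L[5] = 9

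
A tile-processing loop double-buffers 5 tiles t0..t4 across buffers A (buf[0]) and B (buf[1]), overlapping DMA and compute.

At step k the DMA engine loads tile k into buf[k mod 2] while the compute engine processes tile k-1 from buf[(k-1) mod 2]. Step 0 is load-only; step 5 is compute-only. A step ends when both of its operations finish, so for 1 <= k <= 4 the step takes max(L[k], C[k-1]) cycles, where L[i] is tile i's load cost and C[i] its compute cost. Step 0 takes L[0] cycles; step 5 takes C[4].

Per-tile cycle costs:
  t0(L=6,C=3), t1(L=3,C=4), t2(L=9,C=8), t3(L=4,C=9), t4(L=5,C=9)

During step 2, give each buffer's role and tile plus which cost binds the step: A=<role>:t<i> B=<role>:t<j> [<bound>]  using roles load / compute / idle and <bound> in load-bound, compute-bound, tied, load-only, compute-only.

  0. 6=6c; end=6; A:t0 B:-
  1. max(3,3)=3c; end=9; A:t0 B:t1
  2. max(9,4)=9c; end=18; A:t2 B:t1
  3. max(4,8)=8c; end=26; A:t2 B:t3
  4. max(5,9)=9c; end=35; A:t4 B:t3
  5. 9=9c; end=44; A:t4 B:t3

step 2: A=load:t2 B=compute:t1 [load-bound]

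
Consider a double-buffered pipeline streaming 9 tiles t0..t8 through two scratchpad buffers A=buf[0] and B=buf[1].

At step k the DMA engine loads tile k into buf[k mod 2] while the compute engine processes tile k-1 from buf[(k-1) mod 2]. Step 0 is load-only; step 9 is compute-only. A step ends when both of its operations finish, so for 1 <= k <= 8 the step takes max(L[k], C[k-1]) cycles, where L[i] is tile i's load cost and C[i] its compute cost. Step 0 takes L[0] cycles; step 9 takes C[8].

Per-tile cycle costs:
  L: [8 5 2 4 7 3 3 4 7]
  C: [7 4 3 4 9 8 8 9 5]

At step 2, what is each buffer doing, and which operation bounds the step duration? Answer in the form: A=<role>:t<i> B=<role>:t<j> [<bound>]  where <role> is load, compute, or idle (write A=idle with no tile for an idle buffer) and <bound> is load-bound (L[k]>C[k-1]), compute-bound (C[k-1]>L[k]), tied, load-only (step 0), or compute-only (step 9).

step 2: A=load:t2 B=compute:t1 [compute-bound]

step 0: L[0]=8 → dur=8, Σ=8 | A=load:t0 B=idle [load-only]
step 1: L[1]=5 C[0]=7 → dur=7, Σ=15 | A=compute:t0 B=load:t1 [compute-bound]
step 2: L[2]=2 C[1]=4 → dur=4, Σ=19 | A=load:t2 B=compute:t1 [compute-bound]
step 3: L[3]=4 C[2]=3 → dur=4, Σ=23 | A=compute:t2 B=load:t3 [load-bound]
step 4: L[4]=7 C[3]=4 → dur=7, Σ=30 | A=load:t4 B=compute:t3 [load-bound]
step 5: L[5]=3 C[4]=9 → dur=9, Σ=39 | A=compute:t4 B=load:t5 [compute-bound]
step 6: L[6]=3 C[5]=8 → dur=8, Σ=47 | A=load:t6 B=compute:t5 [compute-bound]
step 7: L[7]=4 C[6]=8 → dur=8, Σ=55 | A=compute:t6 B=load:t7 [compute-bound]
step 8: L[8]=7 C[7]=9 → dur=9, Σ=64 | A=load:t8 B=compute:t7 [compute-bound]
step 9: C[8]=5 → dur=5, Σ=69 | A=compute:t8 B=idle [compute-only]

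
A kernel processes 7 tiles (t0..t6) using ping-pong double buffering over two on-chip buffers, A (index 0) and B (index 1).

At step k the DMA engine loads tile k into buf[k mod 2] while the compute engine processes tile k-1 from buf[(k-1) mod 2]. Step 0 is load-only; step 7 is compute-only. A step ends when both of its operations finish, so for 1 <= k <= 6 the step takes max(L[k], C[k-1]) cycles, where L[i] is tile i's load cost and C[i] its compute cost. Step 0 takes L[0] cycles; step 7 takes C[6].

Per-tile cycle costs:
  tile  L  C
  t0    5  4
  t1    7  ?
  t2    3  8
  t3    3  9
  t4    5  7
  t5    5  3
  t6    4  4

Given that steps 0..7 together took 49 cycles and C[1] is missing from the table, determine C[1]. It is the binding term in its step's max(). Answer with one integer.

C[1] = 5

step 0 = dur = L[0]=5 = 5
step 1 = dur = max(L[1]=7, C[0]=4) = 7
step 2 = dur = max(L[2]=3, C[1]=?) = C[1]  (unknown; binding)
step 3 = dur = max(L[3]=3, C[2]=8) = 8
step 4 = dur = max(L[4]=5, C[3]=9) = 9
step 5 = dur = max(L[5]=5, C[4]=7) = 7
step 6 = dur = max(L[6]=4, C[5]=3) = 4
step 7 = dur = C[6]=4 = 4
sum of known step durations = 44
dur[2] = total - known = 49 - 44 = 5
C[1] is the binding max in step 2, so C[1] = dur[2] = 5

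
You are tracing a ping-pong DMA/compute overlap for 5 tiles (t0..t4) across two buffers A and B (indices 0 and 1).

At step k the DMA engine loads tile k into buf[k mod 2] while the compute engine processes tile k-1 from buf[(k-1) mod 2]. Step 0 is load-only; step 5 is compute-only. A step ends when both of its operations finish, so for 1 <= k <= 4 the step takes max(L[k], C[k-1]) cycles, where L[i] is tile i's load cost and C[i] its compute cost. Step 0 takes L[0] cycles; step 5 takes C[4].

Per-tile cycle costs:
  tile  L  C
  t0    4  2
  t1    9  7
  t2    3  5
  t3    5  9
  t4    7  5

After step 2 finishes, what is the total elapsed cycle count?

step 0: L[0]=4 → dur=4, Σ=4 | A=load:t0 B=idle [load-only]
step 1: L[1]=9 C[0]=2 → dur=9, Σ=13 | A=compute:t0 B=load:t1 [load-bound]
step 2: L[2]=3 C[1]=7 → dur=7, Σ=20 | A=load:t2 B=compute:t1 [compute-bound]
step 3: L[3]=5 C[2]=5 → dur=5, Σ=25 | A=compute:t2 B=load:t3 [tied]
step 4: L[4]=7 C[3]=9 → dur=9, Σ=34 | A=load:t4 B=compute:t3 [compute-bound]
step 5: C[4]=5 → dur=5, Σ=39 | A=compute:t4 B=idle [compute-only]

end_cycle[2] = 20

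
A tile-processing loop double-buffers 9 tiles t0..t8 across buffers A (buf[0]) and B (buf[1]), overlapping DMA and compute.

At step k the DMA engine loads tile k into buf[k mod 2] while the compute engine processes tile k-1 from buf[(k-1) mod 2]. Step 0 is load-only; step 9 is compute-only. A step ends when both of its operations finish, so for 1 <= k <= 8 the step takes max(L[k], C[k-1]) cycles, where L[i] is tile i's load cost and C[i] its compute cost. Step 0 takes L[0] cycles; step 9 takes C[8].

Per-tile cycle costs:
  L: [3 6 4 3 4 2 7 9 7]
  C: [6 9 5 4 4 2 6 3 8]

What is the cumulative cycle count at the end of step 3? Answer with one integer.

end_cycle[3] = 23

  0. 3=3c; end=3; A:t0 B:-
  1. max(6,6)=6c; end=9; A:t0 B:t1
  2. max(4,9)=9c; end=18; A:t2 B:t1
  3. max(3,5)=5c; end=23; A:t2 B:t3
  4. max(4,4)=4c; end=27; A:t4 B:t3
  5. max(2,4)=4c; end=31; A:t4 B:t5
  6. max(7,2)=7c; end=38; A:t6 B:t5
  7. max(9,6)=9c; end=47; A:t6 B:t7
  8. max(7,3)=7c; end=54; A:t8 B:t7
  9. 8=8c; end=62; A:t8 B:t7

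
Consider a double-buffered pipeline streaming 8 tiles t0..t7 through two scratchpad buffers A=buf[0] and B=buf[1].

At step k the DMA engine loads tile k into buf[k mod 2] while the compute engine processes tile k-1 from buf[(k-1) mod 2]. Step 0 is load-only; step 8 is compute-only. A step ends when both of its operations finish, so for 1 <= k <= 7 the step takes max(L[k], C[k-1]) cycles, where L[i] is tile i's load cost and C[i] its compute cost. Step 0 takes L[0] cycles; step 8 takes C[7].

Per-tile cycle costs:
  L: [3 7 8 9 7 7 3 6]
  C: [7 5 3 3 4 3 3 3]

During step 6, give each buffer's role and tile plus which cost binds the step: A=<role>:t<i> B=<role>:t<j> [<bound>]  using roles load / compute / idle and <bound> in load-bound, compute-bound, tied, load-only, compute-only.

step 6: A=load:t6 B=compute:t5 [tied]

k=0 load=t0/3c comp=- wait=3 total=3
k=1 load=t1/7c comp=t0/7c wait=7 total=10
k=2 load=t2/8c comp=t1/5c wait=8 total=18
k=3 load=t3/9c comp=t2/3c wait=9 total=27
k=4 load=t4/7c comp=t3/3c wait=7 total=34
k=5 load=t5/7c comp=t4/4c wait=7 total=41
k=6 load=t6/3c comp=t5/3c wait=3 total=44
k=7 load=t7/6c comp=t6/3c wait=6 total=50
k=8 load=- comp=t7/3c wait=3 total=53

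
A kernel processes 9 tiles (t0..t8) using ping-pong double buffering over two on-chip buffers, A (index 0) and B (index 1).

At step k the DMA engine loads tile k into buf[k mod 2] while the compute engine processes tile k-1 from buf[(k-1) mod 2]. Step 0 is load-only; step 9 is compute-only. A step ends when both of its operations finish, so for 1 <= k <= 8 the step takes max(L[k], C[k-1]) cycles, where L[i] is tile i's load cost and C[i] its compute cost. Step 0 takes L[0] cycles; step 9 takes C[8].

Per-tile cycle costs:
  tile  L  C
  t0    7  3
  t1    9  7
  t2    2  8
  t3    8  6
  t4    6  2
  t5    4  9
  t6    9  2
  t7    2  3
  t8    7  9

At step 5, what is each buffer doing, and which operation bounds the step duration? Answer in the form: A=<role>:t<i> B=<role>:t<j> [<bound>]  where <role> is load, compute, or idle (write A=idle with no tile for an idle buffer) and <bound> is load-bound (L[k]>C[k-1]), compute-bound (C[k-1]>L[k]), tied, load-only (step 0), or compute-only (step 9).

k=0 load=t0/7c comp=- wait=7 total=7
k=1 load=t1/9c comp=t0/3c wait=9 total=16
k=2 load=t2/2c comp=t1/7c wait=7 total=23
k=3 load=t3/8c comp=t2/8c wait=8 total=31
k=4 load=t4/6c comp=t3/6c wait=6 total=37
k=5 load=t5/4c comp=t4/2c wait=4 total=41
k=6 load=t6/9c comp=t5/9c wait=9 total=50
k=7 load=t7/2c comp=t6/2c wait=2 total=52
k=8 load=t8/7c comp=t7/3c wait=7 total=59
k=9 load=- comp=t8/9c wait=9 total=68

step 5: A=compute:t4 B=load:t5 [load-bound]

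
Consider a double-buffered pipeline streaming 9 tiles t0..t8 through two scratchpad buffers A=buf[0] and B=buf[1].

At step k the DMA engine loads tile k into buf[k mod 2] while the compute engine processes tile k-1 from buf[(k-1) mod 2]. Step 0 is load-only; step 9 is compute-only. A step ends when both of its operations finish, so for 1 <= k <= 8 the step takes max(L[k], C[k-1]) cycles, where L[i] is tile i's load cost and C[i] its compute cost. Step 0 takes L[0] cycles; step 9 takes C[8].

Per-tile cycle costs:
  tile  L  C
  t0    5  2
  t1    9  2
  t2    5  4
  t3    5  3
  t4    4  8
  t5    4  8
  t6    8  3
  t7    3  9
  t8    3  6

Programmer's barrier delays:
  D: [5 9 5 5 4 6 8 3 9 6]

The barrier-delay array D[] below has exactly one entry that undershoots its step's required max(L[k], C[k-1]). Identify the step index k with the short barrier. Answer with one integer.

[0] required=L[0]=5=5 vs D=5 ok
[1] required=max(L[1]=9,C[0]=2)=9 vs D=9 ok
[2] required=max(L[2]=5,C[1]=2)=5 vs D=5 ok
[3] required=max(L[3]=5,C[2]=4)=5 vs D=5 ok
[4] required=max(L[4]=4,C[3]=3)=4 vs D=4 ok
[5] required=max(L[5]=4,C[4]=8)=8 vs D=6 SHORT
[6] required=max(L[6]=8,C[5]=8)=8 vs D=8 ok
[7] required=max(L[7]=3,C[6]=3)=3 vs D=3 ok
[8] required=max(L[8]=3,C[7]=9)=9 vs D=9 ok
[9] required=C[8]=6=6 vs D=6 ok

hazard at step 5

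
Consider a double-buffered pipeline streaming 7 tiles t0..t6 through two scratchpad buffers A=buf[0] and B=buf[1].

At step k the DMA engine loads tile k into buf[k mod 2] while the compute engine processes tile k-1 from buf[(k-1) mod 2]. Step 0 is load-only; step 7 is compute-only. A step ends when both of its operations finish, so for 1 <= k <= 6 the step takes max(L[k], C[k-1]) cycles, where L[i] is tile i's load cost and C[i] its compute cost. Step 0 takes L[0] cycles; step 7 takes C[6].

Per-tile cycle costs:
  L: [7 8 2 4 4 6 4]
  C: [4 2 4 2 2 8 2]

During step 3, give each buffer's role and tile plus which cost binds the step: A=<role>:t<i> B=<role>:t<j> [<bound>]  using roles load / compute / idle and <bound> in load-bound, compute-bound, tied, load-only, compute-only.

step 3: A=compute:t2 B=load:t3 [tied]

k=0 load=t0/7c comp=- wait=7 total=7
k=1 load=t1/8c comp=t0/4c wait=8 total=15
k=2 load=t2/2c comp=t1/2c wait=2 total=17
k=3 load=t3/4c comp=t2/4c wait=4 total=21
k=4 load=t4/4c comp=t3/2c wait=4 total=25
k=5 load=t5/6c comp=t4/2c wait=6 total=31
k=6 load=t6/4c comp=t5/8c wait=8 total=39
k=7 load=- comp=t6/2c wait=2 total=41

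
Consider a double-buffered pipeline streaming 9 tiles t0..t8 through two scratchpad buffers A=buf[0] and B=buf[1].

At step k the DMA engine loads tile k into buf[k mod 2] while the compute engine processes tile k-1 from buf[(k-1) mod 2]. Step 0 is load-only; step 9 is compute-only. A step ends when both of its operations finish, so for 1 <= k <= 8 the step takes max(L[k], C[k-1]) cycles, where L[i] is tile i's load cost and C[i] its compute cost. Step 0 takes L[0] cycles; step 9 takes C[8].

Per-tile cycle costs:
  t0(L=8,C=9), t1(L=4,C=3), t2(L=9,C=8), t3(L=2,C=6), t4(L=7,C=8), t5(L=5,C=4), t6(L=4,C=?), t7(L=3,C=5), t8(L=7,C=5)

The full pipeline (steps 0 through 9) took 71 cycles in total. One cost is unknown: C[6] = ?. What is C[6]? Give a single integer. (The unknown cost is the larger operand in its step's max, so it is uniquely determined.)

step 0 = dur = L[0]=8 = 8
step 1 = dur = max(L[1]=4, C[0]=9) = 9
step 2 = dur = max(L[2]=9, C[1]=3) = 9
step 3 = dur = max(L[3]=2, C[2]=8) = 8
step 4 = dur = max(L[4]=7, C[3]=6) = 7
step 5 = dur = max(L[5]=5, C[4]=8) = 8
step 6 = dur = max(L[6]=4, C[5]=4) = 4
step 7 = dur = max(L[7]=3, C[6]=?) = C[6]  (unknown; binding)
step 8 = dur = max(L[8]=7, C[7]=5) = 7
step 9 = dur = C[8]=5 = 5
sum of known step durations = 65
dur[7] = total - known = 71 - 65 = 6
C[6] is the binding max in step 7, so C[6] = dur[7] = 6

C[6] = 6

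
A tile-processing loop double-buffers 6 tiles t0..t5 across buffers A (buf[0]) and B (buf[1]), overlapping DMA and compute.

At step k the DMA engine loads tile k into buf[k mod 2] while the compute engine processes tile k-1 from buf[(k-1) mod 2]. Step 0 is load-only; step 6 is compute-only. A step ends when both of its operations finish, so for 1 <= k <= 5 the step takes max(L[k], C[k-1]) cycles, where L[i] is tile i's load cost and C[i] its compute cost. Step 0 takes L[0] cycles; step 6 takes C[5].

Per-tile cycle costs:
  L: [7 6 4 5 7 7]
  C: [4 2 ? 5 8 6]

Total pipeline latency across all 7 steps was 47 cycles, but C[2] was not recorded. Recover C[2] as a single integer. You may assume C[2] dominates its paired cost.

step 0 | dur = L[0]=7 = 7
step 1 | dur = max(L[1]=6, C[0]=4) = 6
step 2 | dur = max(L[2]=4, C[1]=2) = 4
step 3 | dur = max(L[3]=5, C[2]=?) = C[2]  (unknown; binding)
step 4 | dur = max(L[4]=7, C[3]=5) = 7
step 5 | dur = max(L[5]=7, C[4]=8) = 8
step 6 | dur = C[5]=6 = 6
sum of known step durations = 38
dur[3] = total - known = 47 - 38 = 9
C[2] is the binding max in step 3, so C[2] = dur[3] = 9

C[2] = 9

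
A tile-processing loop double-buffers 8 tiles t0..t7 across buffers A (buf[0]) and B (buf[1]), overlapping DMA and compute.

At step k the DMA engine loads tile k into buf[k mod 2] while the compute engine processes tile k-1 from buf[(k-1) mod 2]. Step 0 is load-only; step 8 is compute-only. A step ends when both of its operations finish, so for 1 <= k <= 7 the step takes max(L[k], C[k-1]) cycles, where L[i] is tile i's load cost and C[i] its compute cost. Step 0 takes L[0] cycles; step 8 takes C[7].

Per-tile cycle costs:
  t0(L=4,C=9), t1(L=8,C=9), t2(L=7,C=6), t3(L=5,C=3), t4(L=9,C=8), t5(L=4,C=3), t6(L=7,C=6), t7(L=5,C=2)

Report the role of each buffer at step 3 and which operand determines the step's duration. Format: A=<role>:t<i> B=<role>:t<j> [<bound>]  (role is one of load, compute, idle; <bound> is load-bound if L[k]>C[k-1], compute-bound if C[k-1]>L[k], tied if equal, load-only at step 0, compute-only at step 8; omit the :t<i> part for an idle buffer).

step 3: A=compute:t2 B=load:t3 [compute-bound]

step 0: L[0]=4 → dur=4, Σ=4 | A=load:t0 B=idle [load-only]
step 1: L[1]=8 C[0]=9 → dur=9, Σ=13 | A=compute:t0 B=load:t1 [compute-bound]
step 2: L[2]=7 C[1]=9 → dur=9, Σ=22 | A=load:t2 B=compute:t1 [compute-bound]
step 3: L[3]=5 C[2]=6 → dur=6, Σ=28 | A=compute:t2 B=load:t3 [compute-bound]
step 4: L[4]=9 C[3]=3 → dur=9, Σ=37 | A=load:t4 B=compute:t3 [load-bound]
step 5: L[5]=4 C[4]=8 → dur=8, Σ=45 | A=compute:t4 B=load:t5 [compute-bound]
step 6: L[6]=7 C[5]=3 → dur=7, Σ=52 | A=load:t6 B=compute:t5 [load-bound]
step 7: L[7]=5 C[6]=6 → dur=6, Σ=58 | A=compute:t6 B=load:t7 [compute-bound]
step 8: C[7]=2 → dur=2, Σ=60 | A=idle B=compute:t7 [compute-only]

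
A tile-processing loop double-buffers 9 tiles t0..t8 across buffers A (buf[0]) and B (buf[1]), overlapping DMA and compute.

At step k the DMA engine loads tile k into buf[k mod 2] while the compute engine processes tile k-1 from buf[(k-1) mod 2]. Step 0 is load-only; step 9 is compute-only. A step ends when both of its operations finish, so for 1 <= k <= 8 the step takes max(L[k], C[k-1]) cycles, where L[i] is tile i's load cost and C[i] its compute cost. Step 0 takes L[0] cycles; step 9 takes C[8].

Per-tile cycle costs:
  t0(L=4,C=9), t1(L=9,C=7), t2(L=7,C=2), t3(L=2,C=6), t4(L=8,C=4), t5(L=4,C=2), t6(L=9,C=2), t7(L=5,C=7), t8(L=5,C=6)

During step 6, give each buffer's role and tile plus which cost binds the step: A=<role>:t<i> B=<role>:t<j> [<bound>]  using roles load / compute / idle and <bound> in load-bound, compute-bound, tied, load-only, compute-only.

step 6: A=load:t6 B=compute:t5 [load-bound]

  0. 4=4c; end=4; A:t0 B:-
  1. max(9,9)=9c; end=13; A:t0 B:t1
  2. max(7,7)=7c; end=20; A:t2 B:t1
  3. max(2,2)=2c; end=22; A:t2 B:t3
  4. max(8,6)=8c; end=30; A:t4 B:t3
  5. max(4,4)=4c; end=34; A:t4 B:t5
  6. max(9,2)=9c; end=43; A:t6 B:t5
  7. max(5,2)=5c; end=48; A:t6 B:t7
  8. max(5,7)=7c; end=55; A:t8 B:t7
  9. 6=6c; end=61; A:t8 B:t7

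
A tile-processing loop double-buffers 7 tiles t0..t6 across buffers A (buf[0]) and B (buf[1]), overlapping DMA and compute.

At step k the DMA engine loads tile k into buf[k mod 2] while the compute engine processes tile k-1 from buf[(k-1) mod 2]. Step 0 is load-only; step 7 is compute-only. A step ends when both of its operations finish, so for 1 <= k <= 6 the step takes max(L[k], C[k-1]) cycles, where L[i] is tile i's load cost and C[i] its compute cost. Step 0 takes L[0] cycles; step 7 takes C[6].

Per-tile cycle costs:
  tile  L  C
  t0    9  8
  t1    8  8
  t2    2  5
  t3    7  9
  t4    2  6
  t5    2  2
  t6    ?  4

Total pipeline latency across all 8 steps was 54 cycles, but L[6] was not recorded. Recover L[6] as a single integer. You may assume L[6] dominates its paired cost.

L[6] = 3

step 0 → dur = L[0]=9 = 9
step 1 → dur = max(L[1]=8, C[0]=8) = 8
step 2 → dur = max(L[2]=2, C[1]=8) = 8
step 3 → dur = max(L[3]=7, C[2]=5) = 7
step 4 → dur = max(L[4]=2, C[3]=9) = 9
step 5 → dur = max(L[5]=2, C[4]=6) = 6
step 6 → dur = max(L[6]=?, C[5]=2) = L[6]  (unknown; binding)
step 7 → dur = C[6]=4 = 4
sum of known step durations = 51
dur[6] = total - known = 54 - 51 = 3
L[6] is the binding max in step 6, so L[6] = dur[6] = 3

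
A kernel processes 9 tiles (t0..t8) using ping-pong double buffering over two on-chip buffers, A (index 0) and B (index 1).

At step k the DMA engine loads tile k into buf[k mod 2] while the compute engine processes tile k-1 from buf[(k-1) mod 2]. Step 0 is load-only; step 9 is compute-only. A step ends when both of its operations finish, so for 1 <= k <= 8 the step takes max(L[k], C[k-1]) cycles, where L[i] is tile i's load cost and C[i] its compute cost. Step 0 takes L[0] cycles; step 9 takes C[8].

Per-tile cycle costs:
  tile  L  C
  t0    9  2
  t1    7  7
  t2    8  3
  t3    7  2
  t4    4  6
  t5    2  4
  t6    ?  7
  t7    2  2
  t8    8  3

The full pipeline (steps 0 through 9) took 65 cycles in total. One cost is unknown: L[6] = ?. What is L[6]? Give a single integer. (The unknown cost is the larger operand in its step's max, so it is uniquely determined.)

step 0 → dur = L[0]=9 = 9
step 1 → dur = max(L[1]=7, C[0]=2) = 7
step 2 → dur = max(L[2]=8, C[1]=7) = 8
step 3 → dur = max(L[3]=7, C[2]=3) = 7
step 4 → dur = max(L[4]=4, C[3]=2) = 4
step 5 → dur = max(L[5]=2, C[4]=6) = 6
step 6 → dur = max(L[6]=?, C[5]=4) = L[6]  (unknown; binding)
step 7 → dur = max(L[7]=2, C[6]=7) = 7
step 8 → dur = max(L[8]=8, C[7]=2) = 8
step 9 → dur = C[8]=3 = 3
sum of known step durations = 59
dur[6] = total - known = 65 - 59 = 6
L[6] is the binding max in step 6, so L[6] = dur[6] = 6

L[6] = 6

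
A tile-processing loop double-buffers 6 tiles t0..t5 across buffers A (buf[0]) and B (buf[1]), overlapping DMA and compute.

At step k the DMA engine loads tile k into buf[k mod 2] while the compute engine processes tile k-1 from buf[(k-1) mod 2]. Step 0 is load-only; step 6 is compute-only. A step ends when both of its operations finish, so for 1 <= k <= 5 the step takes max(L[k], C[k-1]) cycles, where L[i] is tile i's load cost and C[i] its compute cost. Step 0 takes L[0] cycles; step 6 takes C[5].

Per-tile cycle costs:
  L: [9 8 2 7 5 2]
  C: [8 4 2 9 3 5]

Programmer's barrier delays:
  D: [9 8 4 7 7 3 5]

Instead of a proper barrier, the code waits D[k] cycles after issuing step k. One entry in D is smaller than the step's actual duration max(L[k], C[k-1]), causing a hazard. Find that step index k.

[0] required=L[0]=9=9 vs D=9 ok
[1] required=max(L[1]=8,C[0]=8)=8 vs D=8 ok
[2] required=max(L[2]=2,C[1]=4)=4 vs D=4 ok
[3] required=max(L[3]=7,C[2]=2)=7 vs D=7 ok
[4] required=max(L[4]=5,C[3]=9)=9 vs D=7 SHORT
[5] required=max(L[5]=2,C[4]=3)=3 vs D=3 ok
[6] required=C[5]=5=5 vs D=5 ok

hazard at step 4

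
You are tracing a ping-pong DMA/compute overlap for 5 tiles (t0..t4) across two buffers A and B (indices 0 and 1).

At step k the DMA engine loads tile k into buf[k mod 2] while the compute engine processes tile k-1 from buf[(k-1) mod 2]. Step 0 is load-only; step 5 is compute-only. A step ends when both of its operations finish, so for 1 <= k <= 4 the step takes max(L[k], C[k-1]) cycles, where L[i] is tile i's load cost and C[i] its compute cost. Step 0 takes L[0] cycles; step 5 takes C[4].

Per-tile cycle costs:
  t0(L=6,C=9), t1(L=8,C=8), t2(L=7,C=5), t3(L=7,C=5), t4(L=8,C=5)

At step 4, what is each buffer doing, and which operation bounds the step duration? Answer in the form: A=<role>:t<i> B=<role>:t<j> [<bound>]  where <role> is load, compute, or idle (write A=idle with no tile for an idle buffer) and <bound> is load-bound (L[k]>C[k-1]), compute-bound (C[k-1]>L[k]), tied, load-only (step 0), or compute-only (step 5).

step 4: A=load:t4 B=compute:t3 [load-bound]

[0] DMA t0→A (6c) ∥ CU idle ⇒ 6c, clock 6
[1] DMA t1→B (8c) ∥ CU A:t0 (9c) ⇒ 9c, clock 15
[2] DMA t2→A (7c) ∥ CU B:t1 (8c) ⇒ 8c, clock 23
[3] DMA t3→B (7c) ∥ CU A:t2 (5c) ⇒ 7c, clock 30
[4] DMA t4→A (8c) ∥ CU B:t3 (5c) ⇒ 8c, clock 38
[5] DMA idle ∥ CU A:t4 (5c) ⇒ 5c, clock 43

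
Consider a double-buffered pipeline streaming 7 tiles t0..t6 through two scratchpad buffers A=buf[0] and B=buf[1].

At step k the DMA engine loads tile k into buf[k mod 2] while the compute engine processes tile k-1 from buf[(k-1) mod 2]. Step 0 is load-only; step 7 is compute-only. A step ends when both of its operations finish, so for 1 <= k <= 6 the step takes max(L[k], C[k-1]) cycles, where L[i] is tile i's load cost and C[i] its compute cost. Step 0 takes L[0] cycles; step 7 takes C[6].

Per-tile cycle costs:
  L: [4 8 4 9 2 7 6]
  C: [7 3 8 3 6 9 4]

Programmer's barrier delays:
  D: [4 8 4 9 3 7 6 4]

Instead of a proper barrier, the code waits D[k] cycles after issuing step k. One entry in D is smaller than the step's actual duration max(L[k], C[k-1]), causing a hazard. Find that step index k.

hazard at step 6

step 0: need L[0]=4 = 4; D[0]=4 ok
step 1: need max(L[1]=8,C[0]=7) = 8; D[1]=8 ok
step 2: need max(L[2]=4,C[1]=3) = 4; D[2]=4 ok
step 3: need max(L[3]=9,C[2]=8) = 9; D[3]=9 ok
step 4: need max(L[4]=2,C[3]=3) = 3; D[4]=3 ok
step 5: need max(L[5]=7,C[4]=6) = 7; D[5]=7 ok
step 6: need max(L[6]=6,C[5]=9) = 9; D[6]=6 SHORT
step 7: need C[6]=4 = 4; D[7]=4 ok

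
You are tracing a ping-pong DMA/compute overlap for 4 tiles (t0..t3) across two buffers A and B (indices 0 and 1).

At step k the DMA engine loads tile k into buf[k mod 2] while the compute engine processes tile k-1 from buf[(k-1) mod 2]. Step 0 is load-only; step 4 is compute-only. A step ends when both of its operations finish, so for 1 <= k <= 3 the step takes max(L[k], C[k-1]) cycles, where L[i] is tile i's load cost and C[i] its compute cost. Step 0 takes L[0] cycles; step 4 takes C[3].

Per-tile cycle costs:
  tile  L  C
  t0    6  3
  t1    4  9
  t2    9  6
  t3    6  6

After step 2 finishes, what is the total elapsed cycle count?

k=0 load=t0/6c comp=- wait=6 total=6
k=1 load=t1/4c comp=t0/3c wait=4 total=10
k=2 load=t2/9c comp=t1/9c wait=9 total=19
k=3 load=t3/6c comp=t2/6c wait=6 total=25
k=4 load=- comp=t3/6c wait=6 total=31

end_cycle[2] = 19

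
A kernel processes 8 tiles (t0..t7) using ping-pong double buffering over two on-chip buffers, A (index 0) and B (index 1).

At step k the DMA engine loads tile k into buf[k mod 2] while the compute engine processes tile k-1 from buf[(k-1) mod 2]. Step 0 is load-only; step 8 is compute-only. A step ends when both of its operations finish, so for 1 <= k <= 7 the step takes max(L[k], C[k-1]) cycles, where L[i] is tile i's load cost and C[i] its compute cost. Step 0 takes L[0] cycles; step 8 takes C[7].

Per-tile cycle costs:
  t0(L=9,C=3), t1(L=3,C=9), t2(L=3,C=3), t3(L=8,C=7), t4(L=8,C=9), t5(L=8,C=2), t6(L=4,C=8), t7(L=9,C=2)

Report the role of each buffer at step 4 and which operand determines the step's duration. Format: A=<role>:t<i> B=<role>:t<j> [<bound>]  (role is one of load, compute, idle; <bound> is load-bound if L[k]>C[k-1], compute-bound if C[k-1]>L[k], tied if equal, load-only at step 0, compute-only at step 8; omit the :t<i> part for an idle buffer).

step 0: L[0]=9 → dur=9, Σ=9 | A=load:t0 B=idle [load-only]
step 1: L[1]=3 C[0]=3 → dur=3, Σ=12 | A=compute:t0 B=load:t1 [tied]
step 2: L[2]=3 C[1]=9 → dur=9, Σ=21 | A=load:t2 B=compute:t1 [compute-bound]
step 3: L[3]=8 C[2]=3 → dur=8, Σ=29 | A=compute:t2 B=load:t3 [load-bound]
step 4: L[4]=8 C[3]=7 → dur=8, Σ=37 | A=load:t4 B=compute:t3 [load-bound]
step 5: L[5]=8 C[4]=9 → dur=9, Σ=46 | A=compute:t4 B=load:t5 [compute-bound]
step 6: L[6]=4 C[5]=2 → dur=4, Σ=50 | A=load:t6 B=compute:t5 [load-bound]
step 7: L[7]=9 C[6]=8 → dur=9, Σ=59 | A=compute:t6 B=load:t7 [load-bound]
step 8: C[7]=2 → dur=2, Σ=61 | A=idle B=compute:t7 [compute-only]

step 4: A=load:t4 B=compute:t3 [load-bound]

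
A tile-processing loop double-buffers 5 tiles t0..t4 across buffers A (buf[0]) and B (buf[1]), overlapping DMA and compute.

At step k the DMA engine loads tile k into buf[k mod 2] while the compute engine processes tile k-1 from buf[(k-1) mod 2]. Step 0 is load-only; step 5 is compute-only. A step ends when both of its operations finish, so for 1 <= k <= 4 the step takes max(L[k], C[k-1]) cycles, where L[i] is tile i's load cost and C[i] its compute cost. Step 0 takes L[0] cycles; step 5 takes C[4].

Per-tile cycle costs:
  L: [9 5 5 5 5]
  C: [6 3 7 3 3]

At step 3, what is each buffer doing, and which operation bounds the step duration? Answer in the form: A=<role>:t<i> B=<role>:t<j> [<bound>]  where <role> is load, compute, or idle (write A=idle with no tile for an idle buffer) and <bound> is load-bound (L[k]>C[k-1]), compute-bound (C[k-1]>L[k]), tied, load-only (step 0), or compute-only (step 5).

step 3: A=compute:t2 B=load:t3 [compute-bound]

step 0: L[0]=9 → dur=9, Σ=9 | A=load:t0 B=idle [load-only]
step 1: L[1]=5 C[0]=6 → dur=6, Σ=15 | A=compute:t0 B=load:t1 [compute-bound]
step 2: L[2]=5 C[1]=3 → dur=5, Σ=20 | A=load:t2 B=compute:t1 [load-bound]
step 3: L[3]=5 C[2]=7 → dur=7, Σ=27 | A=compute:t2 B=load:t3 [compute-bound]
step 4: L[4]=5 C[3]=3 → dur=5, Σ=32 | A=load:t4 B=compute:t3 [load-bound]
step 5: C[4]=3 → dur=3, Σ=35 | A=compute:t4 B=idle [compute-only]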